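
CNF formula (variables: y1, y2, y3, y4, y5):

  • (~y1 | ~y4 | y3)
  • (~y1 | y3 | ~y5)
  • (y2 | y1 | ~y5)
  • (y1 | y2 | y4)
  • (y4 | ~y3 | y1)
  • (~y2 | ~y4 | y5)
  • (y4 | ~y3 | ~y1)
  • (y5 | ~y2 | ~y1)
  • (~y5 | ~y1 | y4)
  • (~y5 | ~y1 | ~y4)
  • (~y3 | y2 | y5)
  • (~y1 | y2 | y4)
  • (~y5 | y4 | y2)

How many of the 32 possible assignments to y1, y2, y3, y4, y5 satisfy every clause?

Satisfying assignments:
  y1=F y2=F y3=F y4=T y5=F
  y1=F y2=T y3=F y4=F y5=F
  y1=F y2=T y3=F y4=F y5=T
  y1=F y2=T y3=F y4=T y5=T
  y1=F y2=T y3=T y4=T y5=T
That's 5 in total.

5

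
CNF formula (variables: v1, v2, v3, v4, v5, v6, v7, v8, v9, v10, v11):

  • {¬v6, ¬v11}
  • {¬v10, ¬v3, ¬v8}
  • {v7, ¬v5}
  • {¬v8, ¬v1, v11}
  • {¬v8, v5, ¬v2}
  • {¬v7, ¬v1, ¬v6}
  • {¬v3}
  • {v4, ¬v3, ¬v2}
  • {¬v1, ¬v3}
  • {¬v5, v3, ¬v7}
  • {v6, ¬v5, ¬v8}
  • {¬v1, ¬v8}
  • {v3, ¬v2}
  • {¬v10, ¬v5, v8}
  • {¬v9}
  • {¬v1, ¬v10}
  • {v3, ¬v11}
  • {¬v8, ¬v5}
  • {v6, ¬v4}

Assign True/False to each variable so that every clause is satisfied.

v1=False, v2=False, v3=False, v4=True, v5=False, v6=True, v7=True, v8=False, v9=False, v10=True, v11=False

Unit propagation: (¬v3) forces v3 = False.
(¬v2) is a unit clause, so v2 = False.
Unit propagation: (¬v9) forces v9 = False.
The clause (¬v11) is unit: v11 must be False.
Pure literal: v1 appears only negated; assign v1 = False.
v5 occurs only negated in the remaining clauses — set v5 = False.
Try v4 = True.
  then v6 is forced to True.
v7, v8, v10 are now unconstrained; take v7 = True, v8 = False, v10 = True.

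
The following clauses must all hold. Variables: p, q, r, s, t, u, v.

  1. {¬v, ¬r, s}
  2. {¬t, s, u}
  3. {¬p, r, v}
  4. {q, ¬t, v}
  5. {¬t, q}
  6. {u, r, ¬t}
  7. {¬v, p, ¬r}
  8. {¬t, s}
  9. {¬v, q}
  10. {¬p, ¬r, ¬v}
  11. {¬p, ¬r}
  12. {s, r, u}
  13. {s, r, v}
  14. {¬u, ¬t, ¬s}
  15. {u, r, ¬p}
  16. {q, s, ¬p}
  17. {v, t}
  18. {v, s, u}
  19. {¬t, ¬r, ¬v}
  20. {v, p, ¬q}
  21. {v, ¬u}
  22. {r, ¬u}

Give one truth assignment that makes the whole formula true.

p = F  q = T  r = F  s = T  t = F  u = F  v = T

Check each clause:
  1. {¬v, ¬r, s} — s is true.
  2. {s, u, ¬t} — ¬t is true.
  3. {¬p, v, r} — ¬p is true.
  4. {v, ¬t, q} — q is true.
  5. {q, ¬t} — q is true.
  6. {u, ¬t, r} — ¬t is true.
  7. {¬r, p, ¬v} — ¬r is true.
  8. {s, ¬t} — ¬t is true.
  9. {q, ¬v} — q is true.
  10. {¬v, ¬r, ¬p} — ¬r is true.
  11. {¬r, ¬p} — ¬r is true.
  12. {s, u, r} — s is true.
  13. {s, r, v} — s is true.
  14. {¬u, ¬t, ¬s} — ¬u is true.
  15. {¬p, u, r} — ¬p is true.
  16. {q, ¬p, s} — q is true.
  17. {v, t} — v is true.
  18. {u, s, v} — s is true.
  19. {¬r, ¬v, ¬t} — ¬t is true.
  20. {v, p, ¬q} — v is true.
  21. {¬u, v} — ¬u is true.
  22. {r, ¬u} — ¬u is true.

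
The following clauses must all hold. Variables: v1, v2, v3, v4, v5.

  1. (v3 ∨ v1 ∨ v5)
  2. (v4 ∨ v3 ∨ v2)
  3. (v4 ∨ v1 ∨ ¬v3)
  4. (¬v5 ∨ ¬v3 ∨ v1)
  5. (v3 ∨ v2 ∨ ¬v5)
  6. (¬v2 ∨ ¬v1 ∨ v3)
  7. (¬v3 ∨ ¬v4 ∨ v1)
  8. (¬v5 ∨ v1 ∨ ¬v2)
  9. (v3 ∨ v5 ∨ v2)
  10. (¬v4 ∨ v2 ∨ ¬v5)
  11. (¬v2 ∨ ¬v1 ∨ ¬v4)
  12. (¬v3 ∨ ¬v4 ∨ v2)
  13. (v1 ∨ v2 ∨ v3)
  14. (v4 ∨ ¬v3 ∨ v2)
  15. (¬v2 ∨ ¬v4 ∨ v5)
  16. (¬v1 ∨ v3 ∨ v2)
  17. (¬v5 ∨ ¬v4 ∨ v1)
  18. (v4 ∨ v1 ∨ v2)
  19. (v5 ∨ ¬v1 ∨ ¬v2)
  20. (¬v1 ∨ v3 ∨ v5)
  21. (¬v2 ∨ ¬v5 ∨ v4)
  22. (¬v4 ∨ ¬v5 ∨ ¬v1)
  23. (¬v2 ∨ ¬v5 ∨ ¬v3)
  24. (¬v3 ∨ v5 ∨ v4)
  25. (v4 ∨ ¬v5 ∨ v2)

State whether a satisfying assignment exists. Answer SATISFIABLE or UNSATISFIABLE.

UNSATISFIABLE

v2 = True:
  v1 = True:
    propagation gives v3=True, v4=False, v5=True; an empty clause results — contradiction.
  v1 = False:
    propagation gives v5=False, v3=True, v4=True; an empty clause results — contradiction.
v2 = False:
  v3 = True:
    propagation gives v4=False; an empty clause results — contradiction.
  v3 = False:
    propagation gives v4=True, v5=False; an empty clause results — contradiction.
Every branch closes, so no satisfying assignment exists.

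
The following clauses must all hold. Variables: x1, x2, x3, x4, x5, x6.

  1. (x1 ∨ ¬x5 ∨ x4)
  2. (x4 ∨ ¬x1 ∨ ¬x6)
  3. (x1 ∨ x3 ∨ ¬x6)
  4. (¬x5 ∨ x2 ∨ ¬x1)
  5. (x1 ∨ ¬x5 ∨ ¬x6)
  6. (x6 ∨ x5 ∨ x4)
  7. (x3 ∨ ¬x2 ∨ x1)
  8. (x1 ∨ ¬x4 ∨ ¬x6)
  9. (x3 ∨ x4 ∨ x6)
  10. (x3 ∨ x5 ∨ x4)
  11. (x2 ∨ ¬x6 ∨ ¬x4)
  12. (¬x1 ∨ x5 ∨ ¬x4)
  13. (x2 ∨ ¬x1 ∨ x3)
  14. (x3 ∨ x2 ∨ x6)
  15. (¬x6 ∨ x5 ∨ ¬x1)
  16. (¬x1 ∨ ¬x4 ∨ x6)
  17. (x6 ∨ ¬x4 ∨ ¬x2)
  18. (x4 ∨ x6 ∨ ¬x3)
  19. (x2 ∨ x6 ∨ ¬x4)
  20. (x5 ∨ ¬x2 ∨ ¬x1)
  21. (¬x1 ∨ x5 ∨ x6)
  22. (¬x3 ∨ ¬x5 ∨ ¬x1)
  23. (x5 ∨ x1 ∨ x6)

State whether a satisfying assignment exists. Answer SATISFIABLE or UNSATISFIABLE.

SATISFIABLE

Try x1 = False.
Try x2 = False.
The remaining clauses are satisfied by x3 = True, x4 = False, x5 = False, x6 = True.
So x1=F, x2=F, x3=T, x4=F, x5=F, x6=T is a satisfying assignment.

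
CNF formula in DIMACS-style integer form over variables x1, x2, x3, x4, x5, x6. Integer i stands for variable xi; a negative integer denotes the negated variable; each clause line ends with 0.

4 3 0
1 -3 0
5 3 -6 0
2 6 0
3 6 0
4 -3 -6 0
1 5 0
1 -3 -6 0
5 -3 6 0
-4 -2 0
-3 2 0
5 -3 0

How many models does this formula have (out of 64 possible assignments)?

Satisfying assignments:
  x1=0 x2=0 x3=0 x4=1 x5=1 x6=1
  x1=1 x2=0 x3=0 x4=1 x5=1 x6=1
  x1=1 x2=1 x3=1 x4=0 x5=1 x6=0
That's 3 in total.

3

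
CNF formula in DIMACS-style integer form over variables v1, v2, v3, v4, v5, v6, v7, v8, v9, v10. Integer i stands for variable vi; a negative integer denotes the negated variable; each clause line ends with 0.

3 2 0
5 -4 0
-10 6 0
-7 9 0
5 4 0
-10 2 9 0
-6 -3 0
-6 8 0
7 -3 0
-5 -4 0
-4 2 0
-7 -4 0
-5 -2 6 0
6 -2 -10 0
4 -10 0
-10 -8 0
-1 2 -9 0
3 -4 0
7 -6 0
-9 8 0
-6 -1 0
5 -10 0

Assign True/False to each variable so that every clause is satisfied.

v1 = F, v2 = T, v3 = F, v4 = F, v5 = T, v6 = T, v7 = T, v8 = T, v9 = T, v10 = F

v1 occurs only negated in the remaining clauses — set v1 = False.
v10 occurs only negated in the remaining clauses — set v10 = False.
Set v2 = True and propagate.
Branch on v3: take v3 = False.
  then v4 is forced to False.
  then v5 is forced to True.
  then v6 is forced to True.
  then v8 is forced to True.
  then v7 is forced to True.
  then v9 is forced to True.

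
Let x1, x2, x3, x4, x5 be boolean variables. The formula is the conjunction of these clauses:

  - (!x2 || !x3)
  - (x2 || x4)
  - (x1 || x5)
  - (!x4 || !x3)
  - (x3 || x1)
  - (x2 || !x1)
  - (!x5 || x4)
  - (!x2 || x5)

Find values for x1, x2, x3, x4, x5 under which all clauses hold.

x1 = True, x2 = True, x3 = False, x4 = True, x5 = True

Check each clause:
  1. (!x2 || !x3) — !x3 is true.
  2. (x2 || x4) — x2 is true.
  3. (x5 || x1) — x1 is true.
  4. (!x4 || !x3) — !x3 is true.
  5. (x3 || x1) — x1 is true.
  6. (x2 || !x1) — x2 is true.
  7. (!x5 || x4) — x4 is true.
  8. (!x2 || x5) — x5 is true.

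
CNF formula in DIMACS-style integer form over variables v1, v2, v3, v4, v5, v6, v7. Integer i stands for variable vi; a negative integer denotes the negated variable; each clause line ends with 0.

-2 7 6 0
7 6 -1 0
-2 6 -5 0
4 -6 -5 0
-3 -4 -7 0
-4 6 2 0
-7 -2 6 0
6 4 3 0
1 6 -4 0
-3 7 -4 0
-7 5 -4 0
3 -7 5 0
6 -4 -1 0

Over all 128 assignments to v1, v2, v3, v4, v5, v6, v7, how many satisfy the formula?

30

Case analysis on v6 and v4:
  v6=T, v4=T: v1, v2 free; 3 ways for (v3,v5,v7) × 2^2 = 12.
  v6=T, v4=F: v1, v2 free; 3 ways for (v3,v5,v7) × 2^2 = 12.
  v6=F, v4=T: a clause becomes empty — 0.
  v6=F, v4=F: v5 free; 3 ways for (v1,v2,v3,v7) × 2^1 = 6.
Total: 12 + 12 + 0 + 6 = 30.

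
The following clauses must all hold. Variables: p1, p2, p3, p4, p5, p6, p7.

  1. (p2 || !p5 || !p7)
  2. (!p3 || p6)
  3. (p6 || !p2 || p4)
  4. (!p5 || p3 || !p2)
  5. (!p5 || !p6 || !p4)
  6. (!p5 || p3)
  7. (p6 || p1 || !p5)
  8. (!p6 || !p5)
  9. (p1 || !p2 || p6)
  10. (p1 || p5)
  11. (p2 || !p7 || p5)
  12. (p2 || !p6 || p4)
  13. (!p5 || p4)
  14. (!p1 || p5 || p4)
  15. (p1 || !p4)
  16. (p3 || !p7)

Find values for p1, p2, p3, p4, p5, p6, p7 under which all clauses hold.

p1=T, p2=F, p3=F, p4=T, p5=F, p6=F, p7=F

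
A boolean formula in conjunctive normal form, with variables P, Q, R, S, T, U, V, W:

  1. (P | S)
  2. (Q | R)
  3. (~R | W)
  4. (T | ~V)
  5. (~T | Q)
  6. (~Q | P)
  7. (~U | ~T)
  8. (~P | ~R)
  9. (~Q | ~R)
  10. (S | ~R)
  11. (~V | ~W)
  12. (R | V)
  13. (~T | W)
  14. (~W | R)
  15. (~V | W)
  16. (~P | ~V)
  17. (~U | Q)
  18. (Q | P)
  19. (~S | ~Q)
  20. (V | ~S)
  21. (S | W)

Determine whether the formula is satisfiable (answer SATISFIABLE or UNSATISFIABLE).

UNSATISFIABLE

Q = True:
  propagation gives P=True, R=False, V=True; an empty clause results — contradiction.
Q = False:
  propagation gives R=True, W=True, T=False, V=False; an empty clause results — contradiction.
Every branch closes, so no satisfying assignment exists.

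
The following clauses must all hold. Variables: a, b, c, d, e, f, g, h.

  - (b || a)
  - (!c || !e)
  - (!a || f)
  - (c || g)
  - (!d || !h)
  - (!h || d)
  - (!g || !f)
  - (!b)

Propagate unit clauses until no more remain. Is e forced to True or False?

False

(!b) stands alone — b = False.
From (a || b) and b = False: a = True.
(!a || f) with a = True leaves only f, so f = True.
(!g || !f): since f = True, the clause reduces to (!g). g = False.
From (c || g) and g = False: c = True.
(!e || !c) with c = True leaves only !e, so e = False.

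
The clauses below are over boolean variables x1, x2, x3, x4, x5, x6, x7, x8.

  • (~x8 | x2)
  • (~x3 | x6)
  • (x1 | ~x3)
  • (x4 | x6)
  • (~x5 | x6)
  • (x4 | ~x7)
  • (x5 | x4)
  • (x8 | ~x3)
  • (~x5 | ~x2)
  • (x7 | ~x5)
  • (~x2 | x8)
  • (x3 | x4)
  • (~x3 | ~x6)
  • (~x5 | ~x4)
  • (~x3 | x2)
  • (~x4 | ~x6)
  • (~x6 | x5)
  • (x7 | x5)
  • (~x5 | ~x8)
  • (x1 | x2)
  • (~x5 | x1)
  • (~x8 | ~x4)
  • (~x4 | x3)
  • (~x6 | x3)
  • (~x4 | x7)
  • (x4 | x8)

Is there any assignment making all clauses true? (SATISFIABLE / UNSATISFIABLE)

x4 = True:
  propagation gives x5=False, x6=False, x3=False; an empty clause results — contradiction.
x4 = False:
  propagation gives x6=True, x7=False, x5=True; an empty clause results — contradiction.
Every branch closes, so no satisfying assignment exists.

UNSATISFIABLE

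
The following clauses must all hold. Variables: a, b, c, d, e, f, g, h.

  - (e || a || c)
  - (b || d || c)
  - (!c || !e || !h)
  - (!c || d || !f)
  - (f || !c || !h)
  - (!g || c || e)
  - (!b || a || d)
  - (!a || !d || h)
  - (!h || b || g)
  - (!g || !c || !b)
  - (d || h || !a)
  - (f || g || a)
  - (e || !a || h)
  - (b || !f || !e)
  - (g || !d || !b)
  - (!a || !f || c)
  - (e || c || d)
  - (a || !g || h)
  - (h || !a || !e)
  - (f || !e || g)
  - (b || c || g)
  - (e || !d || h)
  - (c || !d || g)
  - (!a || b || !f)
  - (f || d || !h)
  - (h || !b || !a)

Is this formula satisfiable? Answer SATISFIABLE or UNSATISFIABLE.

SATISFIABLE

Branch on a: take a = True.
Set b = False and propagate.
  then f is forced to False.
Branch on c: take c = False.
  then d is forced to True.
  then h is forced to True.
  then g is forced to True.
  then e is forced to True.
Every clause has at least one true literal under this assignment.
So a=True  b=False  c=False  d=True  e=True  f=False  g=True  h=True is a satisfying assignment.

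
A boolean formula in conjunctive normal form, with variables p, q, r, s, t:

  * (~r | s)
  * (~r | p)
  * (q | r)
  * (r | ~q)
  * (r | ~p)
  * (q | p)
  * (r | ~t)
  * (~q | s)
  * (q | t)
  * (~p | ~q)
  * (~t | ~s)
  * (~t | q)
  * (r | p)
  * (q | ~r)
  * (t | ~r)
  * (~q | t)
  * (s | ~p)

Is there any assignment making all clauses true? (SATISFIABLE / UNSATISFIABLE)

q = True:
  propagation gives r=True, s=True, p=True; an empty clause results — contradiction.
q = False:
  propagation gives r=True; an empty clause results — contradiction.
Every branch closes, so no satisfying assignment exists.

UNSATISFIABLE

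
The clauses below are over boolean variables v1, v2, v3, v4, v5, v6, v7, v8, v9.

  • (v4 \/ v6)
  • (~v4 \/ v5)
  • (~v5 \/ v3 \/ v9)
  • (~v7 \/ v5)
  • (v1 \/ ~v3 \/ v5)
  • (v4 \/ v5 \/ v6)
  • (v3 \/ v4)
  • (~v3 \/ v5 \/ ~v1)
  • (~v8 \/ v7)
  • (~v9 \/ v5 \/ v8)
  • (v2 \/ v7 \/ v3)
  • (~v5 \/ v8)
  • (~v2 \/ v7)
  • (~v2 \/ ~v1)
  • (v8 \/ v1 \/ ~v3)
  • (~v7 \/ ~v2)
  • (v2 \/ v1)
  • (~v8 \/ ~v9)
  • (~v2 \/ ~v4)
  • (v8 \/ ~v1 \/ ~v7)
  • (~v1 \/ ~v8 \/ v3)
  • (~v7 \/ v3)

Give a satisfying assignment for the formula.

v1 = 1, v2 = 0, v3 = 1, v4 = 0, v5 = 1, v6 = 1, v7 = 1, v8 = 1, v9 = 0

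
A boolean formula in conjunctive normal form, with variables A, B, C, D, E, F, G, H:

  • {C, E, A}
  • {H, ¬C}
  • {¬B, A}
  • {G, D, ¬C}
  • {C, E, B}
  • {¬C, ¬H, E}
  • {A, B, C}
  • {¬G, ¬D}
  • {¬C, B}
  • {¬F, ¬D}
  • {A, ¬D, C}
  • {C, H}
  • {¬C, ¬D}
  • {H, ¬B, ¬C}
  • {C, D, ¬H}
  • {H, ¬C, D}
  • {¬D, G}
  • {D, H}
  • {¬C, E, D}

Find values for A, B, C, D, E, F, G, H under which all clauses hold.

A = T, B = T, C = T, D = F, E = T, F = F, G = T, H = T

Check each clause:
  1. {E, C, A} — A is true.
  2. {H, ¬C} — H is true.
  3. {¬B, A} — A is true.
  4. {¬C, D, G} — G is true.
  5. {E, B, C} — B is true.
  6. {¬H, E, ¬C} — E is true.
  7. {B, C, A} — A is true.
  8. {¬G, ¬D} — ¬D is true.
  9. {B, ¬C} — B is true.
  10. {¬F, ¬D} — ¬F is true.
  11. {A, C, ¬D} — A is true.
  12. {C, H} — H is true.
  13. {¬D, ¬C} — ¬D is true.
  14. {¬C, ¬B, H} — H is true.
  15. {C, D, ¬H} — C is true.
  16. {¬C, D, H} — H is true.
  17. {G, ¬D} — ¬D is true.
  18. {H, D} — H is true.
  19. {D, E, ¬C} — E is true.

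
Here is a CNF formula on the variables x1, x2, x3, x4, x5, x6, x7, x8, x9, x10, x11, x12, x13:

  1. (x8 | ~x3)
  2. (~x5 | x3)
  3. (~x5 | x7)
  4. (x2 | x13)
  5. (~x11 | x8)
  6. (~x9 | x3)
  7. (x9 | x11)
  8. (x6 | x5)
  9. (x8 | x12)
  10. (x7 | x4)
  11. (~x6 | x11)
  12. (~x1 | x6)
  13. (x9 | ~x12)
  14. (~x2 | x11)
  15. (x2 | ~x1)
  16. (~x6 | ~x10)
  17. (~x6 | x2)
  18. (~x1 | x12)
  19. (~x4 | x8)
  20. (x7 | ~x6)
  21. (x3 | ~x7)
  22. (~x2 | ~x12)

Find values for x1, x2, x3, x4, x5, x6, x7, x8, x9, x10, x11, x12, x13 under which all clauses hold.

x1 = F, x2 = F, x3 = T, x4 = F, x5 = T, x6 = F, x7 = T, x8 = T, x9 = T, x10 = T, x11 = F, x12 = T, x13 = T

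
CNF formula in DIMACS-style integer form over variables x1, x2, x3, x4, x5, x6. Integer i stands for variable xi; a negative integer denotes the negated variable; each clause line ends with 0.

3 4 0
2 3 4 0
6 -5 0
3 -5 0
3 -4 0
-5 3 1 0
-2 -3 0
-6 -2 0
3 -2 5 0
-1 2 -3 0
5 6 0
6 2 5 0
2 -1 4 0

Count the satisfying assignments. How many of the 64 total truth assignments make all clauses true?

Satisfying assignments:
  x1=F x2=F x3=T x4=F x5=F x6=T
  x1=F x2=F x3=T x4=F x5=T x6=T
  x1=F x2=F x3=T x4=T x5=F x6=T
  x1=F x2=F x3=T x4=T x5=T x6=T
That's 4 in total.

4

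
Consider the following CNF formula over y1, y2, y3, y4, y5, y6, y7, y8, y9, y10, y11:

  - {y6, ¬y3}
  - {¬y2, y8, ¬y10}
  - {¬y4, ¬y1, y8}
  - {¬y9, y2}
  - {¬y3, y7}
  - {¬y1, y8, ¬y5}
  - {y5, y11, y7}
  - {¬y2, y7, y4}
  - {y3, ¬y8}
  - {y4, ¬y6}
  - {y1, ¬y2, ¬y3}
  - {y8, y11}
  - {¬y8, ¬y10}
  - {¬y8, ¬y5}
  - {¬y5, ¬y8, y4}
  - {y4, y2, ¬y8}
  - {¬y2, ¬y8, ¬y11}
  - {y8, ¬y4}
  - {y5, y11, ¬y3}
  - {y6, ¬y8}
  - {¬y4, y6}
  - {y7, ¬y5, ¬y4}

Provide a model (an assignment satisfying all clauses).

y1=F, y2=F, y3=T, y4=T, y5=F, y6=T, y7=T, y8=T, y9=F, y10=F, y11=T

Check each clause:
  1. {y6, ¬y3} — y6 is true.
  2. {¬y2, y8, ¬y10} — y8 is true.
  3. {¬y1, y8, ¬y4} — y8 is true.
  4. {¬y9, y2} — ¬y9 is true.
  5. {¬y3, y7} — y7 is true.
  6. {¬y5, ¬y1, y8} — y8 is true.
  7. {y5, y11, y7} — y11 is true.
  8. {y7, ¬y2, y4} — y4 is true.
  9. {y3, ¬y8} — y3 is true.
  10. {¬y6, y4} — y4 is true.
  11. {¬y3, ¬y2, y1} — ¬y2 is true.
  12. {y8, y11} — y8 is true.
  13. {¬y10, ¬y8} — ¬y10 is true.
  14. {¬y8, ¬y5} — ¬y5 is true.
  15. {¬y8, ¬y5, y4} — ¬y5 is true.
  16. {¬y8, y2, y4} — y4 is true.
  17. {¬y8, ¬y11, ¬y2} — ¬y2 is true.
  18. {¬y4, y8} — y8 is true.
  19. {¬y3, y5, y11} — y11 is true.
  20. {y6, ¬y8} — y6 is true.
  21. {¬y4, y6} — y6 is true.
  22. {¬y5, y7, ¬y4} — ¬y5 is true.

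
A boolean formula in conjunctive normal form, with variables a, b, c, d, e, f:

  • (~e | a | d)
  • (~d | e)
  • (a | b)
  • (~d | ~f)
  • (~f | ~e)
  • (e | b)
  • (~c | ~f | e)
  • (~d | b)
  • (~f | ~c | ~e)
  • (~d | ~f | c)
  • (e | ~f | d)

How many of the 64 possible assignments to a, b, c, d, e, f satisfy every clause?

Case analysis on e and d:
  e=T, d=T: remaining (a,b,c,f) ∈ {(F,T,F,F); (F,T,T,F); (T,T,F,F); (T,T,T,F)} — 4.
  e=T, d=F: remaining (a,b,c,f) ∈ {(T,F,F,F); (T,F,T,F); (T,T,F,F); (T,T,T,F)} — 4.
  e=F, d=T: a clause becomes empty — 0.
  e=F, d=F: remaining (a,b,c,f) ∈ {(F,T,F,F); (F,T,T,F); (T,T,F,F); (T,T,T,F)} — 4.
Total: 4 + 4 + 0 + 4 = 12.

12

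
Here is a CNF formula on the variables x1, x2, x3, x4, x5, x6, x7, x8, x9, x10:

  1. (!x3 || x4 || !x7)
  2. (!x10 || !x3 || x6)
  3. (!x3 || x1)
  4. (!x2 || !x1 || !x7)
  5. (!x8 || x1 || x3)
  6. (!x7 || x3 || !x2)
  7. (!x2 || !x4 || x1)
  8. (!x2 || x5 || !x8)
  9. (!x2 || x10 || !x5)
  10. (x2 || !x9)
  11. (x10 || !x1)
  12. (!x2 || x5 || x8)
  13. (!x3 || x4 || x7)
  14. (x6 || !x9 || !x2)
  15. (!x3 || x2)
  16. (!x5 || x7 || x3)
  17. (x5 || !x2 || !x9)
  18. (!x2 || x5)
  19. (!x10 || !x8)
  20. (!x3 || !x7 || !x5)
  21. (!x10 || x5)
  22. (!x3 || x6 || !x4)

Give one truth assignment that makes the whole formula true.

x6 occurs only positively in the remaining clauses — set x6 = True.
x9 occurs only negated in the remaining clauses — set x9 = False.
Branch on x1: take x1 = False.
  then x3 is forced to False.
  then x8 is forced to False.
Try x2 = False.
The remaining clauses are satisfied by x4 = True, x5 = False, x7 = False, x10 = False.

x1=0  x2=0  x3=0  x4=1  x5=0  x6=1  x7=0  x8=0  x9=0  x10=0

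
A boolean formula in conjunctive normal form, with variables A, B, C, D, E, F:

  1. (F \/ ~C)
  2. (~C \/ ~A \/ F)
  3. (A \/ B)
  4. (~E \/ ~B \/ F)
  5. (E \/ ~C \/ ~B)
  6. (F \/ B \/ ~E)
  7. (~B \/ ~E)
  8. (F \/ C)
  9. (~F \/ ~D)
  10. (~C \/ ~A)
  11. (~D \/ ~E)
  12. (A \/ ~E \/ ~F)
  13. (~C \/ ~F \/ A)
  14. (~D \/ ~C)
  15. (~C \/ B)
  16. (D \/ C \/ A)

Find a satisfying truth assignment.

A=1, B=0, C=0, D=0, E=1, F=1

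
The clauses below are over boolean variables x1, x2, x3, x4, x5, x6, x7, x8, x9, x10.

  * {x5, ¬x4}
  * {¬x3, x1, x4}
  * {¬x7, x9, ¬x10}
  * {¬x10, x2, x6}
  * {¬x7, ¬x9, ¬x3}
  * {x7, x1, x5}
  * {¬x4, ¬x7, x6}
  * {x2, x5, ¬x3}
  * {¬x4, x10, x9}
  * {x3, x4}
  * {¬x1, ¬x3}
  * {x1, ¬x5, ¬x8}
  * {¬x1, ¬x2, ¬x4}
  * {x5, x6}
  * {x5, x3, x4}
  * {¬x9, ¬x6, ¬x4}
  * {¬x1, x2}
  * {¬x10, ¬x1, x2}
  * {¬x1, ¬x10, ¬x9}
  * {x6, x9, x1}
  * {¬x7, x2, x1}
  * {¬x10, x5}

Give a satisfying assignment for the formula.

x1=F, x2=F, x3=T, x4=T, x5=T, x6=F, x7=F, x8=F, x9=T, x10=F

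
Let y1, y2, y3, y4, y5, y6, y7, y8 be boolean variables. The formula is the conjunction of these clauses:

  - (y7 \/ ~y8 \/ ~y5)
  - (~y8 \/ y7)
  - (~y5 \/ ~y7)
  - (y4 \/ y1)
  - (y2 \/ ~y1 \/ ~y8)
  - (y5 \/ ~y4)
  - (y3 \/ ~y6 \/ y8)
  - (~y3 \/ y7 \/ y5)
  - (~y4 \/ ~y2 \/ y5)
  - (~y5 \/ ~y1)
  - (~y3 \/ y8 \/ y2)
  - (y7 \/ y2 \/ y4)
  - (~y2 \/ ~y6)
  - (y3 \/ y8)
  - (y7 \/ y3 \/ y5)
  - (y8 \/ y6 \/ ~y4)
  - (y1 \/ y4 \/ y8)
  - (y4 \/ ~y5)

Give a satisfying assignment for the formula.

y1=True, y2=True, y3=True, y4=False, y5=False, y6=False, y7=True, y8=False

Check each clause:
  1. (y7 \/ ~y5 \/ ~y8) — ~y8 is true.
  2. (y7 \/ ~y8) — ~y8 is true.
  3. (~y5 \/ ~y7) — ~y5 is true.
  4. (y4 \/ y1) — y1 is true.
  5. (~y1 \/ y2 \/ ~y8) — ~y8 is true.
  6. (~y4 \/ y5) — ~y4 is true.
  7. (y3 \/ ~y6 \/ y8) — ~y6 is true.
  8. (~y3 \/ y7 \/ y5) — y7 is true.
  9. (y5 \/ ~y2 \/ ~y4) — ~y4 is true.
  10. (~y5 \/ ~y1) — ~y5 is true.
  11. (y8 \/ y2 \/ ~y3) — y2 is true.
  12. (y2 \/ y7 \/ y4) — y2 is true.
  13. (~y2 \/ ~y6) — ~y6 is true.
  14. (y3 \/ y8) — y3 is true.
  15. (y3 \/ y5 \/ y7) — y3 is true.
  16. (y8 \/ ~y4 \/ y6) — ~y4 is true.
  17. (y8 \/ y1 \/ y4) — y1 is true.
  18. (y4 \/ ~y5) — ~y5 is true.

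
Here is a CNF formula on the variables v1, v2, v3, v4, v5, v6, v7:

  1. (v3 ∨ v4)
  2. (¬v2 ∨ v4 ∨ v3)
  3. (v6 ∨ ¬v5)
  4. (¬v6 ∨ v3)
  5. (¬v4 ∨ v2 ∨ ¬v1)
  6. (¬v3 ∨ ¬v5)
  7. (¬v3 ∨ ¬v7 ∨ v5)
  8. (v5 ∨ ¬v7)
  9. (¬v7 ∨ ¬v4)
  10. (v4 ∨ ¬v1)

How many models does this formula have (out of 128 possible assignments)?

13

Split on v3, then v4.
  v3=1, v4=1: v6 free; 3 ways for (v1,v2,v5,v7) × 2^1 = 6.
  v3=1, v4=0: remaining (v1,v2,v5,v6,v7) ∈ {(0,0,0,0,0); (0,0,0,1,0); (0,1,0,0,0); (0,1,0,1,0)} — 4.
  v3=0, v4=1: remaining (v1,v2,v5,v6,v7) ∈ {(0,0,0,0,0); (0,1,0,0,0); (1,1,0,0,0)} — 3.
  v3=0, v4=0: a clause becomes empty — 0.
Total: 6 + 4 + 3 + 0 = 13.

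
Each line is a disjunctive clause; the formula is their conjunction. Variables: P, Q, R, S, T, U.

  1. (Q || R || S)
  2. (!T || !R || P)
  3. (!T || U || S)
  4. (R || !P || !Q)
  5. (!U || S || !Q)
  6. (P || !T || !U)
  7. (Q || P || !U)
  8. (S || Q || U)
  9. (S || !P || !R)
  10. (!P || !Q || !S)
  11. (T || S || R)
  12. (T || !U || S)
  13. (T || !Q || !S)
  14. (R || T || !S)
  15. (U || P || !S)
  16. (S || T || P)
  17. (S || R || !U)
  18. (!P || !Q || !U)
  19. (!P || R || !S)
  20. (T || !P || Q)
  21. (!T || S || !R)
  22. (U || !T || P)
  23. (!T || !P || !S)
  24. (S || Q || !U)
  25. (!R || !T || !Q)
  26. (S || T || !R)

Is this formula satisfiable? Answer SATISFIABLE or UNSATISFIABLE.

UNSATISFIABLE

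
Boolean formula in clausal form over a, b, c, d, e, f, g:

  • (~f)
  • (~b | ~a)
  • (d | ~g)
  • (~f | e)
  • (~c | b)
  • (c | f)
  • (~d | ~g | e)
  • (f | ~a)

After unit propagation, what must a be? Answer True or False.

False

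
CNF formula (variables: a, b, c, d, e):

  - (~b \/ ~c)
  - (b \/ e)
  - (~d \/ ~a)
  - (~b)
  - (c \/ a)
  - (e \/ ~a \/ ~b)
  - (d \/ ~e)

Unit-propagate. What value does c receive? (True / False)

Unit clause (~b) sets b = False.
(b \/ e) with b = False leaves only e, so e = True.
In (d \/ ~e), ~e is now false; d must hold, so d = True.
(~a \/ ~d): since d = True, the clause reduces to (~a). a = False.
(c \/ a) with a = False leaves only c, so c = True.

True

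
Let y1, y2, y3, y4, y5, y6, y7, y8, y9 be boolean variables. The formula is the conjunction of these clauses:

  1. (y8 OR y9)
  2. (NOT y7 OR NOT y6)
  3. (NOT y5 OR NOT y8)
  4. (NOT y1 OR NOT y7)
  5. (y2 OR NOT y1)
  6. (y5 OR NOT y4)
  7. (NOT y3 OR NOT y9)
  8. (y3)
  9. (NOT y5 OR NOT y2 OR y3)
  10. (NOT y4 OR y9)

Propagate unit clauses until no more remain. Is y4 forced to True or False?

False

Unit clause (y3) sets y3 = True.
In (NOT y3 OR NOT y9), NOT y3 is now false; NOT y9 must hold, so y9 = False.
(y8 OR y9) with y9 = False leaves only y8, so y8 = True.
(NOT y5 OR NOT y8) with y8 = True leaves only NOT y5, so y5 = False.
(NOT y4 OR y5) with y5 = False leaves only NOT y4, so y4 = False.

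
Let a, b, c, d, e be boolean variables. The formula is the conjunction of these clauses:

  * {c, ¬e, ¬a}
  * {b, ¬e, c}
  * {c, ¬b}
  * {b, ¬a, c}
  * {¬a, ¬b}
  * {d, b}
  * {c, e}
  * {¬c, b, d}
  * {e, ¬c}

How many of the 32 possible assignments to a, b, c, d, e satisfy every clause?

4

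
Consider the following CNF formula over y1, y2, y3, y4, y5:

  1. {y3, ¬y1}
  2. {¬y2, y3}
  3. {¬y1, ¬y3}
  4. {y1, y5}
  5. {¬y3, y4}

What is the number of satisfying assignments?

4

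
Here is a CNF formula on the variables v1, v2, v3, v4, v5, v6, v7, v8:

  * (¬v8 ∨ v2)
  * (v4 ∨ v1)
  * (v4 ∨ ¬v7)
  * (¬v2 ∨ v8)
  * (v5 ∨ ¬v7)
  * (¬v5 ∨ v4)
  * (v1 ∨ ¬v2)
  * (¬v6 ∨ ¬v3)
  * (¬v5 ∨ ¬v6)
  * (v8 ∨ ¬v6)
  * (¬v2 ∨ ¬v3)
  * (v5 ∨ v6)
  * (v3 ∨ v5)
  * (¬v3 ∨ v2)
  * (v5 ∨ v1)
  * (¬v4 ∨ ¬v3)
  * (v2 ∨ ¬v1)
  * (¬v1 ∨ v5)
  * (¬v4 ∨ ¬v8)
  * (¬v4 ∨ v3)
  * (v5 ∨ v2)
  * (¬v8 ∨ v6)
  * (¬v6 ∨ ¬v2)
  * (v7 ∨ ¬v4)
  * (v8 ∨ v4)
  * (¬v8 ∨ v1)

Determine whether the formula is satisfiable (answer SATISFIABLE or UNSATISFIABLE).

UNSATISFIABLE

v2 = True:
  propagation gives v8=True, v1=True, v3=False, v5=True; an empty clause results — contradiction.
v2 = False:
  propagation gives v8=False, v6=False, v5=True, v4=True; an empty clause results — contradiction.
Every branch closes, so no satisfying assignment exists.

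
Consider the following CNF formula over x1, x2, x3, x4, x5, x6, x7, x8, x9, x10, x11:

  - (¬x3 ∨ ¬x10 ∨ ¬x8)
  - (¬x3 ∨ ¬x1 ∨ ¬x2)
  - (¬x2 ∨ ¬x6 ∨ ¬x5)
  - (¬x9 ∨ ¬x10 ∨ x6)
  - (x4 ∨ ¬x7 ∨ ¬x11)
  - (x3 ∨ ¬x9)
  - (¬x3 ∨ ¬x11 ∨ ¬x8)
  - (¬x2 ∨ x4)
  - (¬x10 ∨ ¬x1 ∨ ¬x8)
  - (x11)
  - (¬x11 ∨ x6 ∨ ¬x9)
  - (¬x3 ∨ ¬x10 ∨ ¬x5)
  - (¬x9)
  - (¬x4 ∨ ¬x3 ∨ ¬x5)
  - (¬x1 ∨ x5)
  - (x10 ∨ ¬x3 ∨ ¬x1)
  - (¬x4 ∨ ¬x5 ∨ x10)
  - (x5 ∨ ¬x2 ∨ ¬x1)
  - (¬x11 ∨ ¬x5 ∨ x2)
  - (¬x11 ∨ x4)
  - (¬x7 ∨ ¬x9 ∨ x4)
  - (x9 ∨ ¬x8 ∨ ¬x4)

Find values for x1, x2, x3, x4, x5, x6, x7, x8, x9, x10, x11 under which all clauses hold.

Unit propagation: (x11) forces x11 = True.
(¬x9) is a unit clause, so x9 = False.
The clause (x4) is unit: x4 must be True.
(¬x8) is a unit clause, so x8 = False.
Pure literal: x1 appears only negated; assign x1 = False.
Set x2 = False and propagate.
  then x5 is forced to False.
x3, x6, x7, x10 are now unconstrained; take x3 = True, x6 = True, x7 = True, x10 = False.
Every clause has at least one true literal under this assignment.

x1=False  x2=False  x3=True  x4=True  x5=False  x6=True  x7=True  x8=False  x9=False  x10=False  x11=True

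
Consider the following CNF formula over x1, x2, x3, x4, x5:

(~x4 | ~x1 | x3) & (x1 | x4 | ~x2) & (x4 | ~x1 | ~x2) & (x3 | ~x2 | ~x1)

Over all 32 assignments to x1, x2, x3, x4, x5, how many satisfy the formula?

Split on x1, then x2.
  x1=T, x2=T: remaining (x3,x4,x5) ∈ {(T,T,F); (T,T,T)} — 2.
  x1=T, x2=F: x5 free; 3 ways for (x3,x4) × 2^1 = 6.
  x1=F, x2=T: remaining (x3,x4,x5) ∈ {(F,T,F); (F,T,T); (T,T,F); (T,T,T)} — 4.
  x1=F, x2=F: x3, x4, x5 free → 2^3 = 8.
Total: 2 + 6 + 4 + 8 = 20.

20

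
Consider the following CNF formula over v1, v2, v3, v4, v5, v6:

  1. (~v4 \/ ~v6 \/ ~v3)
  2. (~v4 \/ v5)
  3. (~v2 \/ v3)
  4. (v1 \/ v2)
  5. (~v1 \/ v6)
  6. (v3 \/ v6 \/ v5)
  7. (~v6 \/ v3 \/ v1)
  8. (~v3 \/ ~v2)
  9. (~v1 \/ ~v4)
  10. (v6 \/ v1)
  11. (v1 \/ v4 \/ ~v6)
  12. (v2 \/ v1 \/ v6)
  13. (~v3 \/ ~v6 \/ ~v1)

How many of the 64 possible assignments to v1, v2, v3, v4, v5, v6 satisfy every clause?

Satisfying assignments:
  v1=1 v2=0 v3=0 v4=0 v5=0 v6=1
  v1=1 v2=0 v3=0 v4=0 v5=1 v6=1
That's 2 in total.

2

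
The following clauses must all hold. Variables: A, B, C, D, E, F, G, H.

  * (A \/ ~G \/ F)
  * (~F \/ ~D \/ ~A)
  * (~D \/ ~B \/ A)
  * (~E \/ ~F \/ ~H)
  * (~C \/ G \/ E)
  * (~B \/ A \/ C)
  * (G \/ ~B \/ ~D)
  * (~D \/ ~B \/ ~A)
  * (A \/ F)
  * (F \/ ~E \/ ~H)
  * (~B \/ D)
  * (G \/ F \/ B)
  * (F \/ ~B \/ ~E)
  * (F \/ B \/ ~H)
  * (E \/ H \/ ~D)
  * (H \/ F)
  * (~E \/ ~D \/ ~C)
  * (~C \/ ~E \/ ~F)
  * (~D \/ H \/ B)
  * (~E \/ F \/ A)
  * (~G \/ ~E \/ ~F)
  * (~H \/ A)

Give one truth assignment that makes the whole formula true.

A=T  B=F  C=F  D=F  E=F  F=T  G=F  H=F

Check each clause:
  1. (A \/ F \/ ~G) — A is true.
  2. (~F \/ ~A \/ ~D) — ~D is true.
  3. (~B \/ ~D \/ A) — A is true.
  4. (~F \/ ~H \/ ~E) — ~H is true.
  5. (G \/ E \/ ~C) — ~C is true.
  6. (C \/ A \/ ~B) — A is true.
  7. (G \/ ~B \/ ~D) — ~D is true.
  8. (~A \/ ~B \/ ~D) — ~D is true.
  9. (A \/ F) — A is true.
  10. (~H \/ ~E \/ F) — ~H is true.
  11. (D \/ ~B) — ~B is true.
  12. (B \/ F \/ G) — F is true.
  13. (F \/ ~E \/ ~B) — ~E is true.
  14. (F \/ B \/ ~H) — ~H is true.
  15. (~D \/ E \/ H) — ~D is true.
  16. (F \/ H) — F is true.
  17. (~D \/ ~E \/ ~C) — ~E is true.
  18. (~F \/ ~E \/ ~C) — ~E is true.
  19. (H \/ ~D \/ B) — ~D is true.
  20. (F \/ ~E \/ A) — A is true.
  21. (~E \/ ~F \/ ~G) — ~G is true.
  22. (~H \/ A) — ~H is true.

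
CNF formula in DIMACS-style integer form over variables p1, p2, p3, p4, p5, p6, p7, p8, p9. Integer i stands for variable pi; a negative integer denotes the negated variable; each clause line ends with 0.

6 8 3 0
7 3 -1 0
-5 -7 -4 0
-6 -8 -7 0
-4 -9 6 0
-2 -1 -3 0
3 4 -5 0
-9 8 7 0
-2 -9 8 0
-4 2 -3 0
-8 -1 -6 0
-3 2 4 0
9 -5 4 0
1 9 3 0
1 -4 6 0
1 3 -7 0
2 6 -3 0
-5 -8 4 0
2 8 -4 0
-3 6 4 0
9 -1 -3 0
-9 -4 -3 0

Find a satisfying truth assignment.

p1=True, p2=True, p3=False, p4=False, p5=False, p6=False, p7=True, p8=True, p9=True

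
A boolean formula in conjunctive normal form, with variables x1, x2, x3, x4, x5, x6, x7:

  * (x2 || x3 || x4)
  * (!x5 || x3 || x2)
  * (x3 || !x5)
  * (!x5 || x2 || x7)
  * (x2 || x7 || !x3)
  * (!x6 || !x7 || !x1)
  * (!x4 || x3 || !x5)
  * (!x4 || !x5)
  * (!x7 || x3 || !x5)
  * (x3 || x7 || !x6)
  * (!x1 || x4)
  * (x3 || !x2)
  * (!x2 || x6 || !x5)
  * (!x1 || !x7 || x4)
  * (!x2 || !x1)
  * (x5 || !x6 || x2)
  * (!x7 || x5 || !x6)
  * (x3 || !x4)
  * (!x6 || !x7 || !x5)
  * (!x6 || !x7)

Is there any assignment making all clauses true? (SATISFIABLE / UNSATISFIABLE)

SATISFIABLE

x1 occurs only negated in the remaining clauses — set x1 = False.
Try x2 = True.
  then x3 is forced to True.
Try x4 = False.
Set x5 = True and propagate.
  then x6 is forced to True.
  then x7 is forced to False.
So x1 = F  x2 = T  x3 = T  x4 = F  x5 = T  x6 = T  x7 = F is a satisfying assignment.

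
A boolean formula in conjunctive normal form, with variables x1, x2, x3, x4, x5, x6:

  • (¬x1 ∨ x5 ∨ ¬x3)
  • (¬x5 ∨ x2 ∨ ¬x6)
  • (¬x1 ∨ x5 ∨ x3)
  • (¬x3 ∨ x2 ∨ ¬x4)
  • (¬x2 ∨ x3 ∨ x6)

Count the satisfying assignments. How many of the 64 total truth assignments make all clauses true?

30

Case analysis on x3 and x2:
  x3=1, x2=1: x4, x6 free; 3 ways for (x1,x5) × 2^2 = 12.
  x3=1, x2=0: remaining (x1,x4,x5,x6) ∈ {(0,0,0,0); (0,0,0,1); (0,0,1,0); (1,0,1,0)} — 4.
  x3=0, x2=1: x4 free; 3 ways for (x1,x5,x6) × 2^1 = 6.
  x3=0, x2=0: x4 free; 4 ways for (x1,x5,x6) × 2^1 = 8.
Total: 12 + 4 + 6 + 8 = 30.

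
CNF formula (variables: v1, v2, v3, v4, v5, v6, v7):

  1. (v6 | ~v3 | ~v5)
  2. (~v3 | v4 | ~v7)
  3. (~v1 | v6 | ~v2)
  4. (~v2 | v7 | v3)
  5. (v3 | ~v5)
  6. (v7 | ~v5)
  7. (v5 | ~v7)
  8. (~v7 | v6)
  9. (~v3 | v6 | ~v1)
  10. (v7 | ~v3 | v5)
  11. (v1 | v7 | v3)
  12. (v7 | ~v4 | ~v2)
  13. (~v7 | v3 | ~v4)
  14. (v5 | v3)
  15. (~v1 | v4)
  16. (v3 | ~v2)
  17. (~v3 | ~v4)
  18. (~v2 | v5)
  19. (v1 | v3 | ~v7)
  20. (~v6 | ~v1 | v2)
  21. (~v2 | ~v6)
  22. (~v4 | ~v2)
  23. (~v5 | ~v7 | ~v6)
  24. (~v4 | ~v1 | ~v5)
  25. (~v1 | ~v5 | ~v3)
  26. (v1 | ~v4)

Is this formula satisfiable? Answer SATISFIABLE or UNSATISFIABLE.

v3 = True:
  propagation gives v4=False, v7=False, v5=False; an empty clause results — contradiction.
v3 = False:
  propagation gives v5=False; an empty clause results — contradiction.
Every branch closes, so no satisfying assignment exists.

UNSATISFIABLE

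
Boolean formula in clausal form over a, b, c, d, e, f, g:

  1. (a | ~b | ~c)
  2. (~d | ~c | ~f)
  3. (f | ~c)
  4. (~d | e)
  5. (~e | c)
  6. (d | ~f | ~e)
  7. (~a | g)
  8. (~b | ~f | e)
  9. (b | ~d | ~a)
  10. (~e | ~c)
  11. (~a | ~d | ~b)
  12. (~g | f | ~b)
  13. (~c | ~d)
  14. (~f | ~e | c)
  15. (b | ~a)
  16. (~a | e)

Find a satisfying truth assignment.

Branch on a: take a = False.
Try b = False.
For the remaining variables, c = False, d = False, e = False, f = True, g = True works.
Every clause has at least one true literal under this assignment.
Check each clause:
  1. (~c | ~b | a) — ~c is true.
  2. (~d | ~c | ~f) — ~d is true.
  3. (~c | f) — ~c is true.
  4. (e | ~d) — ~d is true.
  5. (~e | c) — ~e is true.
  6. (~f | ~e | d) — ~e is true.
  7. (g | ~a) — ~a is true.
  8. (e | ~b | ~f) — ~b is true.
  9. (~d | ~a | b) — ~d is true.
  10. (~c | ~e) — ~e is true.
  11. (~a | ~d | ~b) — ~d is true.
  12. (f | ~g | ~b) — f is true.
  13. (~d | ~c) — ~d is true.
  14. (~f | ~e | c) — ~e is true.
  15. (~a | b) — ~a is true.
  16. (~a | e) — ~a is true.

a=False  b=False  c=False  d=False  e=False  f=True  g=True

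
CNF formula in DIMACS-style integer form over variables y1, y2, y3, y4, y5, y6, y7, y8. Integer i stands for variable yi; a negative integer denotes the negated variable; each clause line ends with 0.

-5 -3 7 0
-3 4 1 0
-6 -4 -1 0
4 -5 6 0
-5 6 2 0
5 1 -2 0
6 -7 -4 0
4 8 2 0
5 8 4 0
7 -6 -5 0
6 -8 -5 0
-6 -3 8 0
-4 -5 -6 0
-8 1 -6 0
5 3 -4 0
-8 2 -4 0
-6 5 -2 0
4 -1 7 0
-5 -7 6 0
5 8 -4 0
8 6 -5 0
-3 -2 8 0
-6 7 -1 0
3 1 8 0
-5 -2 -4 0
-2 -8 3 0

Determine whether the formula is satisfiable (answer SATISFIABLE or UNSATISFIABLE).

Try y1 = True.
Set y2 = False and propagate.
Set y3 = False and propagate.
The remaining clauses are satisfied by y4 = False, y5 = False, y6 = False, y7 = True, y8 = True.
So y1=True  y2=False  y3=False  y4=False  y5=False  y6=False  y7=True  y8=True is a satisfying assignment.

SATISFIABLE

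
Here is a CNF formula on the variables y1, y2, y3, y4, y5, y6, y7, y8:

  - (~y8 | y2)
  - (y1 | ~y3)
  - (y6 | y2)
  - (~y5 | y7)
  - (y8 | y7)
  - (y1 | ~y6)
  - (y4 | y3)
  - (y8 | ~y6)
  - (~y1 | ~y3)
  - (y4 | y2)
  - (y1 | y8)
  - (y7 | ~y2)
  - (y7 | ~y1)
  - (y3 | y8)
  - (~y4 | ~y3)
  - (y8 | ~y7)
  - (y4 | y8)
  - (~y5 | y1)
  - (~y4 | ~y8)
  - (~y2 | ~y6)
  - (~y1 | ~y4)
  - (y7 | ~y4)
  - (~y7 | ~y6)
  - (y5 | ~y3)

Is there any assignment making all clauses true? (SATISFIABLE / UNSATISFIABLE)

y8 = True:
  propagation gives y2=True, y7=True, y4=False, y3=True; an empty clause results — contradiction.
y8 = False:
  propagation gives y7=True; an empty clause results — contradiction.
Every branch closes, so no satisfying assignment exists.

UNSATISFIABLE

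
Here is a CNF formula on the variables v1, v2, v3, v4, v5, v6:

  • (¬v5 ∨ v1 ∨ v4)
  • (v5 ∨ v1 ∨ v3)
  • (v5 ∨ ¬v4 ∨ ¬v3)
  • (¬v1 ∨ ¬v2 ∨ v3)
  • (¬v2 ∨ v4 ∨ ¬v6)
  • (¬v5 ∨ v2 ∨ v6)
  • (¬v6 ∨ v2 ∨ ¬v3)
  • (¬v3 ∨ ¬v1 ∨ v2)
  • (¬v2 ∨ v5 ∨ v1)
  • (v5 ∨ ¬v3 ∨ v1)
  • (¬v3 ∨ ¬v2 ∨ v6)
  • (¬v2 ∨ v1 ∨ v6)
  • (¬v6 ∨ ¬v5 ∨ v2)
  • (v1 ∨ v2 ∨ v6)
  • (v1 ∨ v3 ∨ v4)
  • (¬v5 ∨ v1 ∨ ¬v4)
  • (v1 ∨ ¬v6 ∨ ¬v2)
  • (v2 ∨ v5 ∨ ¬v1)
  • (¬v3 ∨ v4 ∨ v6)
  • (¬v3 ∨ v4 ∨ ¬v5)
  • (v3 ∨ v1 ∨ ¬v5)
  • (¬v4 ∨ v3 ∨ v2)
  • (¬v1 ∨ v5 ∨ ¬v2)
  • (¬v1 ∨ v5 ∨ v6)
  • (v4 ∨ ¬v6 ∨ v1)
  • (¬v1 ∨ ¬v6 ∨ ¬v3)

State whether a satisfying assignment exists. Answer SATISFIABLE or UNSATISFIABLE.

v1 = True:
  v2 = True:
    propagation gives v3=True, v6=True; an empty clause results — contradiction.
  v2 = False:
    propagation gives v3=False, v5=True, v6=True; an empty clause results — contradiction.
v1 = False:
  v2 = True:
    propagation gives v5=True, v4=True; an empty clause results — contradiction.
  v2 = False:
    propagation gives v6=True, v3=False, v5=True; an empty clause results — contradiction.
Every branch closes, so no satisfying assignment exists.

UNSATISFIABLE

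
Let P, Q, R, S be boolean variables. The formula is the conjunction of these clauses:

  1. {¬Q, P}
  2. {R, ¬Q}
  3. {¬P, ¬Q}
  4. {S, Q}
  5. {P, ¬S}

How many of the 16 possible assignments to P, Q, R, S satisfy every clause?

2

Satisfying assignments:
  P=T Q=F R=F S=T
  P=T Q=F R=T S=T
Count: 2.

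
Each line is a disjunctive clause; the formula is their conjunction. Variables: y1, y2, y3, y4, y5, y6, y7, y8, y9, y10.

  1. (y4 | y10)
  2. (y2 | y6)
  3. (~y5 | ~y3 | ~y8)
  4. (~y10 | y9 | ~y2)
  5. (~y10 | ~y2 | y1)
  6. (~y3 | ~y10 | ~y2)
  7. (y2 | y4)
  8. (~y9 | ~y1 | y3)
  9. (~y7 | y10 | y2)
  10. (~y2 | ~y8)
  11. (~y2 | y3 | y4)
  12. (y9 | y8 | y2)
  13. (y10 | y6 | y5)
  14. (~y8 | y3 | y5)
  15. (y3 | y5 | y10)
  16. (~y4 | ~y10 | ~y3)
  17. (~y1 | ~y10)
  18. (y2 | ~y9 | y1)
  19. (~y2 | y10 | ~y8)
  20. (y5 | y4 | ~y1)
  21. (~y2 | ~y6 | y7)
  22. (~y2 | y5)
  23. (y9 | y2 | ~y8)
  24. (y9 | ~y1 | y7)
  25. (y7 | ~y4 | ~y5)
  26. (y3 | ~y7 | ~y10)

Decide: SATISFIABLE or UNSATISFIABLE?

SATISFIABLE

Try y1 = True.
  then y10 is forced to False.
  then y4 is forced to True.
The remaining clauses are satisfied by y2 = True, y3 = True, y5 = True, y6 = True, y7 = True, y8 = False, y9 = True.
Every clause has at least one true literal under this assignment.
So y1 = 1, y2 = 1, y3 = 1, y4 = 1, y5 = 1, y6 = 1, y7 = 1, y8 = 0, y9 = 1, y10 = 0 is a satisfying assignment.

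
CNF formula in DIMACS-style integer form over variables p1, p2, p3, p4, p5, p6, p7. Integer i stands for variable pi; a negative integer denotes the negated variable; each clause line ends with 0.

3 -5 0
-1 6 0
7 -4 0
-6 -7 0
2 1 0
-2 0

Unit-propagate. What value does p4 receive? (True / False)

False

Unit clause (~p2) sets p2 = False.
(p1 | p2): since p2 = False, the clause reduces to (p1). p1 = True.
(~p1 | p6) with p1 = True leaves only p6, so p6 = True.
From (~p7 | ~p6) and p6 = True: p7 = False.
From (~p4 | p7) and p7 = False: p4 = False.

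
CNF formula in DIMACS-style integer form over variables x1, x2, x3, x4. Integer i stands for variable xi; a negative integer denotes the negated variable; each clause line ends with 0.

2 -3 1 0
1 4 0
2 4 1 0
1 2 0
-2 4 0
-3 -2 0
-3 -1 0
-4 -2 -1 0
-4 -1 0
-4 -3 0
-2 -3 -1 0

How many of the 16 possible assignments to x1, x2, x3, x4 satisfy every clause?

The models are:
  x1=0 x2=1 x3=0 x4=1
  x1=1 x2=0 x3=0 x4=0
That's 2 in total.

2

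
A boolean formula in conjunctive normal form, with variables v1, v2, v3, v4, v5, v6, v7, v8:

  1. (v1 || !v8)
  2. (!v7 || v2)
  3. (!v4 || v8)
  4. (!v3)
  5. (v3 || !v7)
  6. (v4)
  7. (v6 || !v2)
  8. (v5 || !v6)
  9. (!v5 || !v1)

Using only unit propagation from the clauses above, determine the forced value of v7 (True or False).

(!v3) is a unit clause: v3 = False.
In (v3 || !v7), v3 is now false; !v7 must hold, so v7 = False.

False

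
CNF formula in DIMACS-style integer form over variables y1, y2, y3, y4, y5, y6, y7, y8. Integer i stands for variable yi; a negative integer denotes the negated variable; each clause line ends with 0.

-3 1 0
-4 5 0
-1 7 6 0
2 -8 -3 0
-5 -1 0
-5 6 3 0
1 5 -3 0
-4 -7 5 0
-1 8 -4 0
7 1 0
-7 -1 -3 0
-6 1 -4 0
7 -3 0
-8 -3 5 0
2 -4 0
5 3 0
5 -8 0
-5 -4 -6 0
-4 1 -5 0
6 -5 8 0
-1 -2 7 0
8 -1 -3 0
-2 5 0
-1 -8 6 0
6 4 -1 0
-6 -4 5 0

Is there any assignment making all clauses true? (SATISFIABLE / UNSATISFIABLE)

SATISFIABLE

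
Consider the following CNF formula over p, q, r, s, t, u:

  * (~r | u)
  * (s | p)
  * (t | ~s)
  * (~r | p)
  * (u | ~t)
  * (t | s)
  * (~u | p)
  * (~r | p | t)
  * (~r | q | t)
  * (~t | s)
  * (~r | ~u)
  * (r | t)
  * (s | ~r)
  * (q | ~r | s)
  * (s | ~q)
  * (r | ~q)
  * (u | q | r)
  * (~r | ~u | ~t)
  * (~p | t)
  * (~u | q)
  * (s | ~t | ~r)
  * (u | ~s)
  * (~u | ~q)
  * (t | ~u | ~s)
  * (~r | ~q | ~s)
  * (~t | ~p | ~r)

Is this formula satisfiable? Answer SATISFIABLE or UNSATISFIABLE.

r = True:
  propagation gives u=True; an empty clause results — contradiction.
r = False:
  propagation gives t=True, u=True, p=True, s=True; an empty clause results — contradiction.
Every branch closes, so no satisfying assignment exists.

UNSATISFIABLE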